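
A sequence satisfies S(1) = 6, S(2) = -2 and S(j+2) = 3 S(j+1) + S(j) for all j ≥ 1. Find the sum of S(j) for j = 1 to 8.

-308

S(3) = 3*(-2) + 6 = 0
S(4) = 3*0 + (-2) = -2
S(5) = 3*(-2) + 0 = -6
S(6) = 3*(-6) + (-2) = -20
S(7) = 3*(-20) + (-6) = -66
S(8) = 3*(-66) + (-20) = -218
Sum = 6 + (-2) + 0 + (-2) + (-6) + (-20) + (-66) + (-218) = -308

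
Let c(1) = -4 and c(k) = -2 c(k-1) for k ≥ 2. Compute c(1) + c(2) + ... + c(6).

c(2) = -2*(-4) = 8
c(3) = -2*8 = -16
c(4) = -2*(-16) = 32
c(5) = -2*32 = -64
c(6) = -2*(-64) = 128
Sum = (-4) + 8 + (-16) + 32 + (-64) + 128 = 84

84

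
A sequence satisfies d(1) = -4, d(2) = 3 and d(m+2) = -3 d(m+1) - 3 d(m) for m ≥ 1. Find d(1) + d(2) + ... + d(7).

56

d(3) = -3*3 - 3*(-4) = 3
d(4) = -3*3 - 3*3 = -18
d(5) = -3*(-18) - 3*3 = 45
d(6) = -3*45 - 3*(-18) = -81
d(7) = -3*(-81) - 3*45 = 108
Sum = (-4) + 3 + 3 + (-18) + 45 + (-81) + 108 = 56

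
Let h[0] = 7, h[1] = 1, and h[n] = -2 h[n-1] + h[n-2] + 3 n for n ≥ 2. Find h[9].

-3335

h[2] = -2·1 + 7 + 6 = 11
h[3] = -2·11 + 1 + 9 = -12
h[4] = -2·(-12) + 11 + 12 = 47
h[5] = -2·47 + (-12) + 15 = -91
h[6] = -2·(-91) + 47 + 18 = 247
h[7] = -2·247 + (-91) + 21 = -564
h[8] = -2·(-564) + 247 + 24 = 1399
h[9] = -2·1399 + (-564) + 27 = -3335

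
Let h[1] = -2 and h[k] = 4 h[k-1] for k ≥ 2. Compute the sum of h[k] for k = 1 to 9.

-174762

h[2] = 4*(-2) = -8
h[3] = 4*(-8) = -32
h[4] = 4*(-32) = -128
h[5] = 4*(-128) = -512
h[6] = 4*(-512) = -2048
h[7] = 4*(-2048) = -8192
h[8] = 4*(-8192) = -32768
h[9] = 4*(-32768) = -131072
Sum = (-2) + (-8) + (-32) + (-128) + (-512) + (-2048) + (-8192) + (-32768) + (-131072) = -174762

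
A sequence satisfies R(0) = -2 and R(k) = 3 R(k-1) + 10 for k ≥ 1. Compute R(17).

387420484

The fixed point is 10/(1 - 3) = -5, so R(k) + 5 = 3(R(k-1) + 5).
Hence R(k) = 3·3^k - 5.
R(17) = 3·3^{17} - 5 = 3·129140163 - 5 = 387420484.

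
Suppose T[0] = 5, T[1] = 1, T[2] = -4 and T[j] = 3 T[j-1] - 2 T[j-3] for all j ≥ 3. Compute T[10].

T[3] = 3*(-4) - 2*5 = -22
T[4] = 3*(-22) - 2*1 = -68
T[5] = 3*(-68) - 2*(-4) = -196
T[6] = 3*(-196) - 2*(-22) = -544
T[7] = 3*(-544) - 2*(-68) = -1496
T[8] = 3*(-1496) - 2*(-196) = -4096
T[9] = 3*(-4096) - 2*(-544) = -11200
T[10] = 3*(-11200) - 2*(-1496) = -30608

-30608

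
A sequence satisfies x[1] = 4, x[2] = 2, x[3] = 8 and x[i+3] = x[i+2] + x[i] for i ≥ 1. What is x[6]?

x[4] = 8 + 4 = 12
x[5] = 12 + 2 = 14
x[6] = 14 + 8 = 22

22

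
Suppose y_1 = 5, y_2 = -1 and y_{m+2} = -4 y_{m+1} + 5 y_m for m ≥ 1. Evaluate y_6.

y_3 = -4(-1) + 5(5) = 29
y_4 = -4(29) + 5(-1) = -121
y_5 = -4(-121) + 5(29) = 629
y_6 = -4(629) + 5(-121) = -3121

-3121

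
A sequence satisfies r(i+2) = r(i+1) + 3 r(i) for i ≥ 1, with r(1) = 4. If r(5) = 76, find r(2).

4

Let r(2) = x.
r(3) = 12 + x
r(4) = 12 + 4x
r(5) = 48 + 7x
So 48 + 7x = 76, giving x = 4.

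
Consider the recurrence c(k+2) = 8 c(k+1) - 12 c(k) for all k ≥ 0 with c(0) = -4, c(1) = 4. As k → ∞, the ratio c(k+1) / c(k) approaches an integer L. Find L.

The characteristic equation is r^2 - 8r + 12 = 0, which factors as (r - 6)(r - 2) = 0.
So the roots are 6 and 2. Since |6| > |2| and the coefficient of 6^k is non-zero, the ratio tends to 6.

6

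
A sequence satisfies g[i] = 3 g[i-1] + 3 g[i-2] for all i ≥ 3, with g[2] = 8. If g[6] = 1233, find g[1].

Let g[1] = x.
g[3] = 24 + 3x
g[4] = 96 + 9x
g[5] = 360 + 36x
g[6] = 1368 + 135x
So 1368 + 135x = 1233, giving x = -1.

-1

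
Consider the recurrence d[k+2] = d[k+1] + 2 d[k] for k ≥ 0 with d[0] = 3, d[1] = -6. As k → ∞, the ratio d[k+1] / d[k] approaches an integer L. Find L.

The characteristic equation is r^2 - r - 2 = 0, which factors as (r - 2)(r + 1) = 0.
So the roots are 2 and -1. Since |2| > |-1| and the coefficient of 2^k is non-zero, the ratio tends to 2.

2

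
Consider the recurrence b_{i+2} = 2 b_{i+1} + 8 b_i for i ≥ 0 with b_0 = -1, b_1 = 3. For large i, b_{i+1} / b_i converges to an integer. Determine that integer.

The characteristic equation is r^2 - 2r - 8 = 0, which factors as (r - 4)(r + 2) = 0.
So the roots are 4 and -2. Since |4| > |-2| and the coefficient of 4^i is non-zero, the ratio tends to 4.

4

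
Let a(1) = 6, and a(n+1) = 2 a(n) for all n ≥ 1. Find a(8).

768

a(2) = 2·6 = 12
a(3) = 2·12 = 24
a(4) = 2·24 = 48
a(5) = 2·48 = 96
a(6) = 2·96 = 192
a(7) = 2·192 = 384
a(8) = 2·384 = 768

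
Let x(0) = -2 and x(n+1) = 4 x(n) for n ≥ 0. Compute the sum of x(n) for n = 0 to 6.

x(1) = 4(-2) = -8
x(2) = 4(-8) = -32
x(3) = 4(-32) = -128
x(4) = 4(-128) = -512
x(5) = 4(-512) = -2048
x(6) = 4(-2048) = -8192
Sum = (-2) + (-8) + (-32) + (-128) + (-512) + (-2048) + (-8192) = -10922

-10922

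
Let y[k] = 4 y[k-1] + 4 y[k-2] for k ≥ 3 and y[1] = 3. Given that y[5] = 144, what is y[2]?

-1

Let y[2] = x.
y[3] = 12 + 4x
y[4] = 48 + 20x
y[5] = 240 + 96x
So 240 + 96x = 144, giving x = -1.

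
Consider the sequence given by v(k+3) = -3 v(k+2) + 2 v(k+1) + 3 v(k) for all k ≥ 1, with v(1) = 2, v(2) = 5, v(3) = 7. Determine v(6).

v(4) = -3*7 + 2*5 + 3*2 = -5
v(5) = -3*(-5) + 2*7 + 3*5 = 44
v(6) = -3*44 + 2*(-5) + 3*7 = -121

-121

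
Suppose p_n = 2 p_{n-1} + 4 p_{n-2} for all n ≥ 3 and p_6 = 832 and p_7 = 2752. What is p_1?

7

Rearranging, p_{n-2} = (p_n - 2 p_{n-1}) / 4.
p_5 = (2752 - 2*832) / 4 = 1088/4 = 272
p_4 = (832 - 2*272) / 4 = 288/4 = 72
p_3 = (272 - 2*72) / 4 = 128/4 = 32
p_2 = (72 - 2*32) / 4 = 8/4 = 2
p_1 = (32 - 2*2) / 4 = 28/4 = 7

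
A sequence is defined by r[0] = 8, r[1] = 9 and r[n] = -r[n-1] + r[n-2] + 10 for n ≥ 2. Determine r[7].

r[2] = -9 + 8 + 10 = 9
r[3] = -9 + 9 + 10 = 10
r[4] = -10 + 9 + 10 = 9
r[5] = -9 + 10 + 10 = 11
r[6] = -11 + 9 + 10 = 8
r[7] = -8 + 11 + 10 = 13

13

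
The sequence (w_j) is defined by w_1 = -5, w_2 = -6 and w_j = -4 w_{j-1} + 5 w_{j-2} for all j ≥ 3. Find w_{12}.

-8138026

w_3 = -4·(-6) + 5·(-5) = -1
w_4 = -4·(-1) + 5·(-6) = -26
w_5 = -4·(-26) + 5·(-1) = 99
w_6 = -4·99 + 5·(-26) = -526
w_7 = -4·(-526) + 5·99 = 2599
w_8 = -4·2599 + 5·(-526) = -13026
w_9 = -4·(-13026) + 5·2599 = 65099
w_{10} = -4·65099 + 5·(-13026) = -325526
w_{11} = -4·(-325526) + 5·65099 = 1627599
w_{12} = -4·1627599 + 5·(-325526) = -8138026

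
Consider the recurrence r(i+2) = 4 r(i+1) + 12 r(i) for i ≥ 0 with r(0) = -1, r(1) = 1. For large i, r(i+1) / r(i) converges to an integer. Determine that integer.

The characteristic equation is r^2 - 4r - 12 = 0, which factors as (r - 6)(r + 2) = 0.
So the roots are 6 and -2. Since |6| > |-2| and the coefficient of 6^i is non-zero, the ratio tends to 6.

6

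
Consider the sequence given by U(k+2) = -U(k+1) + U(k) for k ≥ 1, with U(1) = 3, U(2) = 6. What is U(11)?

-228

U(3) = -6 + 3 = -3
U(4) = -(-3) + 6 = 9
U(5) = -9 + (-3) = -12
U(6) = -(-12) + 9 = 21
U(7) = -21 + (-12) = -33
U(8) = -(-33) + 21 = 54
U(9) = -54 + (-33) = -87
U(10) = -(-87) + 54 = 141
U(11) = -141 + (-87) = -228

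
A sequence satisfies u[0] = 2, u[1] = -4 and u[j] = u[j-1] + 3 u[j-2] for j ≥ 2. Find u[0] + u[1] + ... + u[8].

u[2] = (-4) + 3(2) = 2
u[3] = 2 + 3(-4) = -10
u[4] = (-10) + 3(2) = -4
u[5] = (-4) + 3(-10) = -34
u[6] = (-34) + 3(-4) = -46
u[7] = (-46) + 3(-34) = -148
u[8] = (-148) + 3(-46) = -286
Sum = 2 + (-4) + 2 + (-10) + (-4) + (-34) + (-46) + (-148) + (-286) = -528

-528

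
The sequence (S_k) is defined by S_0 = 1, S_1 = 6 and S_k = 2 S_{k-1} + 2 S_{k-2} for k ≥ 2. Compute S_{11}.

123008

S_2 = 2(6) + 2(1) = 14
S_3 = 2(14) + 2(6) = 40
S_4 = 2(40) + 2(14) = 108
S_5 = 2(108) + 2(40) = 296
S_6 = 2(296) + 2(108) = 808
S_7 = 2(808) + 2(296) = 2208
S_8 = 2(2208) + 2(808) = 6032
S_9 = 2(6032) + 2(2208) = 16480
S_{10} = 2(16480) + 2(6032) = 45024
S_{11} = 2(45024) + 2(16480) = 123008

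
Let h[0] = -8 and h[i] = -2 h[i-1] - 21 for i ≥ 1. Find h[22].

-4194311

The fixed point is -21/(1 + 2) = -7, so h[i] + 7 = -2(h[i-1] + 7).
Hence h[i] = -1·(-2)^i - 7.
h[22] = -1·(-2)^{22} - 7 = -1·4194304 - 7 = -4194311.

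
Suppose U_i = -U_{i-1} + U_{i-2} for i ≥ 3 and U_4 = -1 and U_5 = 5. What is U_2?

3

Rearranging, U_{i-2} = U_i + U_{i-1}.
U_3 = 5 + (-1) = 4
U_2 = -1 + 4 = 3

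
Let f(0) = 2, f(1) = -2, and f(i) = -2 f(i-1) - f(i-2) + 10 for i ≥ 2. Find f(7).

f(2) = -2·(-2) - 2 + 10 = 12
f(3) = -2·12 - (-2) + 10 = -12
f(4) = -2·(-12) - 12 + 10 = 22
f(5) = -2·22 - (-12) + 10 = -22
f(6) = -2·(-22) - 22 + 10 = 32
f(7) = -2·32 - (-22) + 10 = -32

-32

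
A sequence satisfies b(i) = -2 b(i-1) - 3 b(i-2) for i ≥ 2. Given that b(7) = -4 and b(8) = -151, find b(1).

Rearranging, b(i-2) = (b(i) + 2 b(i-1)) / -3.
b(6) = (-151 + 2·(-4)) / -3 = -159/-3 = 53
b(5) = (-4 + 2·53) / -3 = 102/-3 = -34
b(4) = (53 + 2·(-34)) / -3 = -15/-3 = 5
b(3) = (-34 + 2·5) / -3 = -24/-3 = 8
b(2) = (5 + 2·8) / -3 = 21/-3 = -7
b(1) = (8 + 2·(-7)) / -3 = -6/-3 = 2

2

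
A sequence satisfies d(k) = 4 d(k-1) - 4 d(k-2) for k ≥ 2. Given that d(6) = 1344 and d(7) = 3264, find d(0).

Rearranging, d(k-2) = (d(k) - 4 d(k-1)) / -4.
d(5) = (3264 - 4*1344) / -4 = -2112/-4 = 528
d(4) = (1344 - 4*528) / -4 = -768/-4 = 192
d(3) = (528 - 4*192) / -4 = -240/-4 = 60
d(2) = (192 - 4*60) / -4 = -48/-4 = 12
d(1) = (60 - 4*12) / -4 = 12/-4 = -3
d(0) = (12 - 4*(-3)) / -4 = 24/-4 = -6

-6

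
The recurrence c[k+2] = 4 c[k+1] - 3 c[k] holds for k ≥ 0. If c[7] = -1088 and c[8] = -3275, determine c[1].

Rearranging, c[k-2] = (c[k] - 4 c[k-1]) / -3.
c[6] = (-3275 - 4·(-1088)) / -3 = 1077/-3 = -359
c[5] = (-1088 - 4·(-359)) / -3 = 348/-3 = -116
c[4] = (-359 - 4·(-116)) / -3 = 105/-3 = -35
c[3] = (-116 - 4·(-35)) / -3 = 24/-3 = -8
c[2] = (-35 - 4·(-8)) / -3 = -3/-3 = 1
c[1] = (-8 - 4·1) / -3 = -12/-3 = 4

4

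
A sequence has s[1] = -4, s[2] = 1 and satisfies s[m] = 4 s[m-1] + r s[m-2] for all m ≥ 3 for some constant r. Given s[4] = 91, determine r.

s[3] = 4 - 4r
s[4] = 16 - 15r
So 16 - 15r = 91, giving r = -5.

-5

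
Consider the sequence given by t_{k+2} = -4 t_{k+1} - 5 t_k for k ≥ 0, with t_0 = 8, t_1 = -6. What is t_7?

t_2 = -4*(-6) - 5*8 = -16
t_3 = -4*(-16) - 5*(-6) = 94
t_4 = -4*94 - 5*(-16) = -296
t_5 = -4*(-296) - 5*94 = 714
t_6 = -4*714 - 5*(-296) = -1376
t_7 = -4*(-1376) - 5*714 = 1934

1934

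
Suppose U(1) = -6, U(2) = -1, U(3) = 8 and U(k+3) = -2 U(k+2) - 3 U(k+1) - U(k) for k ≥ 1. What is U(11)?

-87

U(4) = -2·8 - 3·(-1) - (-6) = -7
U(5) = -2·(-7) - 3·8 - (-1) = -9
U(6) = -2·(-9) - 3·(-7) - 8 = 31
U(7) = -2·31 - 3·(-9) - (-7) = -28
U(8) = -2·(-28) - 3·31 - (-9) = -28
U(9) = -2·(-28) - 3·(-28) - 31 = 109
U(10) = -2·109 - 3·(-28) - (-28) = -106
U(11) = -2·(-106) - 3·109 - (-28) = -87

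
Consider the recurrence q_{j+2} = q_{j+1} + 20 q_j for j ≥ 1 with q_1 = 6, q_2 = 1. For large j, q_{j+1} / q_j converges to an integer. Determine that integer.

5

The characteristic equation is r^2 - r - 20 = 0, which factors as (r - 5)(r + 4) = 0.
So the roots are 5 and -4. Since |5| > |-4| and the coefficient of 5^j is non-zero, the ratio tends to 5.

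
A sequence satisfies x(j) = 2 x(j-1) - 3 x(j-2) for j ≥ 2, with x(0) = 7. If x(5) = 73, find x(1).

1

Let x(1) = v.
x(2) = -21 + 2v
x(3) = -42 + v
x(4) = -21 - 4v
x(5) = 84 - 11v
So 84 - 11v = 73, giving v = 1.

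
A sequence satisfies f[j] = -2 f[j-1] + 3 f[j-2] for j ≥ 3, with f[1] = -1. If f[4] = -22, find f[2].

Let f[2] = y.
f[3] = -3 - 2y
f[4] = 6 + 7y
So 6 + 7y = -22, giving y = -4.

-4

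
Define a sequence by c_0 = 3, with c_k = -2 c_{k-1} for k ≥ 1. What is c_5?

-96

c_1 = -2*3 = -6
c_2 = -2*(-6) = 12
c_3 = -2*12 = -24
c_4 = -2*(-24) = 48
c_5 = -2*48 = -96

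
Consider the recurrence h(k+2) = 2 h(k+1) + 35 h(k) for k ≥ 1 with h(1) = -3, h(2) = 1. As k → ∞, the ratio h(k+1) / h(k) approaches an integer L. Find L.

The characteristic equation is r^2 - 2r - 35 = 0, which factors as (r - 7)(r + 5) = 0.
So the roots are 7 and -5. Since |7| > |-5| and the coefficient of 7^k is non-zero, the ratio tends to 7.

7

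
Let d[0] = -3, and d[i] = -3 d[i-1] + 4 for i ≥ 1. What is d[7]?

d[1] = -3*(-3) + 4 = 13
d[2] = -3*13 + 4 = -35
d[3] = -3*(-35) + 4 = 109
d[4] = -3*109 + 4 = -323
d[5] = -3*(-323) + 4 = 973
d[6] = -3*973 + 4 = -2915
d[7] = -3*(-2915) + 4 = 8749

8749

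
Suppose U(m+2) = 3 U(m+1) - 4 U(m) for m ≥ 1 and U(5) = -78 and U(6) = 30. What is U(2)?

Rearranging, U(m-2) = (U(m) - 3 U(m-1)) / -4.
U(4) = (30 - 3·(-78)) / -4 = 264/-4 = -66
U(3) = (-78 - 3·(-66)) / -4 = 120/-4 = -30
U(2) = (-66 - 3·(-30)) / -4 = 24/-4 = -6

-6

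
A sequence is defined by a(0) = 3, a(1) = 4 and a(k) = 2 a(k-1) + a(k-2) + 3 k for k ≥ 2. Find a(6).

a(2) = 2(4) + 3 + 6 = 17
a(3) = 2(17) + 4 + 9 = 47
a(4) = 2(47) + 17 + 12 = 123
a(5) = 2(123) + 47 + 15 = 308
a(6) = 2(308) + 123 + 18 = 757

757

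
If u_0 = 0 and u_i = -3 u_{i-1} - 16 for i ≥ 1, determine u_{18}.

The fixed point is -16/(1 + 3) = -4, so u_i + 4 = -3(u_{i-1} + 4).
Hence u_i = 4·(-3)^i - 4.
u_{18} = 4·(-3)^{18} - 4 = 4·387420489 - 4 = 1549681952.

1549681952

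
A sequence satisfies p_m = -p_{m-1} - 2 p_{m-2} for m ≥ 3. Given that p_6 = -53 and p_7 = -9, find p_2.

5

Rearranging, p_{m-2} = (p_m + p_{m-1}) / -2.
p_5 = (-9 + (-53)) / -2 = -62/-2 = 31
p_4 = (-53 + 31) / -2 = -22/-2 = 11
p_3 = (31 + 11) / -2 = 42/-2 = -21
p_2 = (11 + (-21)) / -2 = -10/-2 = 5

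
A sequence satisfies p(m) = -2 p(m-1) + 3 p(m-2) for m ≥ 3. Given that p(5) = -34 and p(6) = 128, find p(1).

6

Rearranging, p(m-2) = (p(m) + 2 p(m-1)) / 3.
p(4) = (128 + 2(-34)) / 3 = 60/3 = 20
p(3) = (-34 + 2(20)) / 3 = 6/3 = 2
p(2) = (20 + 2(2)) / 3 = 24/3 = 8
p(1) = (2 + 2(8)) / 3 = 18/3 = 6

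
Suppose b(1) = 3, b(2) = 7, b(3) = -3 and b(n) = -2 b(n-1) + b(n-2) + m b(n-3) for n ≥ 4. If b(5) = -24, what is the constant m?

b(4) = 13 + 3m
b(5) = -29 + m
So -29 + m = -24, giving m = 5.

5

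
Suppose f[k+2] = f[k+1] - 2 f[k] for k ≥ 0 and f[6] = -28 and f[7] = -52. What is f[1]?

Rearranging, f[k-2] = (f[k] - f[k-1]) / -2.
f[5] = (-52 - (-28)) / -2 = -24/-2 = 12
f[4] = (-28 - 12) / -2 = -40/-2 = 20
f[3] = (12 - 20) / -2 = -8/-2 = 4
f[2] = (20 - 4) / -2 = 16/-2 = -8
f[1] = (4 - (-8)) / -2 = 12/-2 = -6

-6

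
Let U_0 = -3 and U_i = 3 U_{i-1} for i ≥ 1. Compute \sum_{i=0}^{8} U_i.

U_1 = 3·(-3) = -9
U_2 = 3·(-9) = -27
U_3 = 3·(-27) = -81
U_4 = 3·(-81) = -243
U_5 = 3·(-243) = -729
U_6 = 3·(-729) = -2187
U_7 = 3·(-2187) = -6561
U_8 = 3·(-6561) = -19683
Sum = (-3) + (-9) + (-27) + (-81) + (-243) + (-729) + (-2187) + (-6561) + (-19683) = -29523

-29523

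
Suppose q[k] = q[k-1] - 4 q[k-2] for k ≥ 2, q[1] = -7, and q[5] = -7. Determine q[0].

1

Let q[0] = w.
q[2] = -7 - 4w
q[3] = 21 - 4w
q[4] = 49 + 12w
q[5] = -35 + 28w
So -35 + 28w = -7, giving w = 1.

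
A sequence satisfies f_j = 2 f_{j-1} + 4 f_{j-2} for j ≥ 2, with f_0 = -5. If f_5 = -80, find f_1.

Let f_1 = v.
f_2 = -20 + 2v
f_3 = -40 + 8v
f_4 = -160 + 24v
f_5 = -480 + 80v
So -480 + 80v = -80, giving v = 5.

5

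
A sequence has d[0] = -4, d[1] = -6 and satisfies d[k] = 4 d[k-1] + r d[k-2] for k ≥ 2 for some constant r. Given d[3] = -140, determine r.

d[2] = -24 - 4r
d[3] = -96 - 22r
So -96 - 22r = -140, giving r = 2.

2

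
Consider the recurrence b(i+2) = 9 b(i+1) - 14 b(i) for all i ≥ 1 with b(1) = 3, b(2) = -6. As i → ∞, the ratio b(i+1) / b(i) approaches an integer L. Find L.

7

The characteristic equation is r^2 - 9r + 14 = 0, which factors as (r - 7)(r - 2) = 0.
So the roots are 7 and 2. Since |7| > |2| and the coefficient of 7^i is non-zero, the ratio tends to 7.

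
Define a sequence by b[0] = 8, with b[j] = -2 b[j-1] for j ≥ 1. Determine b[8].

b[1] = -2·8 = -16
b[2] = -2·(-16) = 32
b[3] = -2·32 = -64
b[4] = -2·(-64) = 128
b[5] = -2·128 = -256
b[6] = -2·(-256) = 512
b[7] = -2·512 = -1024
b[8] = -2·(-1024) = 2048

2048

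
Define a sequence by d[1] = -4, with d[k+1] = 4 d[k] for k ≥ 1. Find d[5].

d[2] = 4·(-4) = -16
d[3] = 4·(-16) = -64
d[4] = 4·(-64) = -256
d[5] = 4·(-256) = -1024

-1024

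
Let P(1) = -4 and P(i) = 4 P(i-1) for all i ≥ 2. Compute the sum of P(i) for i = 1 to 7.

-21844

P(2) = 4·(-4) = -16
P(3) = 4·(-16) = -64
P(4) = 4·(-64) = -256
P(5) = 4·(-256) = -1024
P(6) = 4·(-1024) = -4096
P(7) = 4·(-4096) = -16384
Sum = (-4) + (-16) + (-64) + (-256) + (-1024) + (-4096) + (-16384) = -21844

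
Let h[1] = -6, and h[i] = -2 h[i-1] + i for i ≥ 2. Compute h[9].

h[2] = -2·(-6) + 2 = 14
h[3] = -2·14 + 3 = -25
h[4] = -2·(-25) + 4 = 54
h[5] = -2·54 + 5 = -103
h[6] = -2·(-103) + 6 = 212
h[7] = -2·212 + 7 = -417
h[8] = -2·(-417) + 8 = 842
h[9] = -2·842 + 9 = -1675

-1675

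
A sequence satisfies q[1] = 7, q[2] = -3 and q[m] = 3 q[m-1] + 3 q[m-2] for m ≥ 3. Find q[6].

432

q[3] = 3(-3) + 3(7) = 12
q[4] = 3(12) + 3(-3) = 27
q[5] = 3(27) + 3(12) = 117
q[6] = 3(117) + 3(27) = 432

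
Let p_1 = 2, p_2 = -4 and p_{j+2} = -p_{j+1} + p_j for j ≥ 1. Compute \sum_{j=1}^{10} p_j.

-110

p_3 = -(-4) + 2 = 6
p_4 = -6 + (-4) = -10
p_5 = -(-10) + 6 = 16
p_6 = -16 + (-10) = -26
p_7 = -(-26) + 16 = 42
p_8 = -42 + (-26) = -68
p_9 = -(-68) + 42 = 110
p_{10} = -110 + (-68) = -178
Sum = 2 + (-4) + 6 + (-10) + 16 + (-26) + 42 + (-68) + 110 + (-178) = -110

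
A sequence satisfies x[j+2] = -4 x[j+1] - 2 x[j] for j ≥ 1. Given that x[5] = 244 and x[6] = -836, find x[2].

-1

Rearranging, x[j-2] = (x[j] + 4 x[j-1]) / -2.
x[4] = (-836 + 4*244) / -2 = 140/-2 = -70
x[3] = (244 + 4*(-70)) / -2 = -36/-2 = 18
x[2] = (-70 + 4*18) / -2 = 2/-2 = -1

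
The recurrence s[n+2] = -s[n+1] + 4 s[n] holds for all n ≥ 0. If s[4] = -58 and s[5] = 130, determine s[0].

Rearranging, s[n-2] = (s[n] + s[n-1]) / 4.
s[3] = (130 + (-58)) / 4 = 72/4 = 18
s[2] = (-58 + 18) / 4 = -40/4 = -10
s[1] = (18 + (-10)) / 4 = 8/4 = 2
s[0] = (-10 + 2) / 4 = -8/4 = -2

-2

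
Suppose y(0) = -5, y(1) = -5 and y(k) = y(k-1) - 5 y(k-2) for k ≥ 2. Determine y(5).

y(2) = (-5) - 5*(-5) = 20
y(3) = 20 - 5*(-5) = 45
y(4) = 45 - 5*20 = -55
y(5) = (-55) - 5*45 = -280

-280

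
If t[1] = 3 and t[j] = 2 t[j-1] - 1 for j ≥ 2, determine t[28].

268435457

The fixed point is -1/(1 - 2) = 1, so t[j] - 1 = 2(t[j-1] - 1).
Hence t[j] = 2·2^{j-1} + 1.
t[28] = 2·2^{27} + 1 = 2·134217728 + 1 = 268435457.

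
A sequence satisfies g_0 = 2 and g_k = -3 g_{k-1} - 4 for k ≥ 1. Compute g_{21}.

The fixed point is -4/(1 + 3) = -1, so g_k + 1 = -3(g_{k-1} + 1).
Hence g_k = 3·(-3)^k - 1.
g_{21} = 3·(-3)^{21} - 1 = 3·-10460353203 - 1 = -31381059610.

-31381059610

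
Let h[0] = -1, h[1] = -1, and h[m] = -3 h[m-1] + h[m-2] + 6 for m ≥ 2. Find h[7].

h[2] = -3·(-1) + (-1) + 6 = 8
h[3] = -3·8 + (-1) + 6 = -19
h[4] = -3·(-19) + 8 + 6 = 71
h[5] = -3·71 + (-19) + 6 = -226
h[6] = -3·(-226) + 71 + 6 = 755
h[7] = -3·755 + (-226) + 6 = -2485

-2485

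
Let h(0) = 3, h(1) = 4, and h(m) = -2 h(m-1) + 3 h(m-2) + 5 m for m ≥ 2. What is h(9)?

-5776

h(2) = -2*4 + 3*3 + 10 = 11
h(3) = -2*11 + 3*4 + 15 = 5
h(4) = -2*5 + 3*11 + 20 = 43
h(5) = -2*43 + 3*5 + 25 = -46
h(6) = -2*(-46) + 3*43 + 30 = 251
h(7) = -2*251 + 3*(-46) + 35 = -605
h(8) = -2*(-605) + 3*251 + 40 = 2003
h(9) = -2*2003 + 3*(-605) + 45 = -5776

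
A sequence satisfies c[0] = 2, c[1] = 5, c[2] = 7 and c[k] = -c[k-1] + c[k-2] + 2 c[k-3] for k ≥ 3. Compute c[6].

c[3] = -7 + 5 + 2(2) = 2
c[4] = -2 + 7 + 2(5) = 15
c[5] = -15 + 2 + 2(7) = 1
c[6] = -1 + 15 + 2(2) = 18

18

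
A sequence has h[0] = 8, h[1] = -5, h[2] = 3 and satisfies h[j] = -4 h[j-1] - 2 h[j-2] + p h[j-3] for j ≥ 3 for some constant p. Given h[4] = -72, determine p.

h[3] = -2 + 8p
h[4] = 2 - 37p
So 2 - 37p = -72, giving p = 2.

2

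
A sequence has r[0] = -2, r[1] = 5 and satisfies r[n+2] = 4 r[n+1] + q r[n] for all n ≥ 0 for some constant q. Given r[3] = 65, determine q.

r[2] = 20 - 2q
r[3] = 80 - 3q
So 80 - 3q = 65, giving q = 5.

5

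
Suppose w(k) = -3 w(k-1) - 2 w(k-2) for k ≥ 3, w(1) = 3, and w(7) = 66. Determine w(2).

Let w(2) = z.
w(3) = -6 - 3z
w(4) = 18 + 7z
w(5) = -42 - 15z
w(6) = 90 + 31z
w(7) = -186 - 63z
So -186 - 63z = 66, giving z = -4.

-4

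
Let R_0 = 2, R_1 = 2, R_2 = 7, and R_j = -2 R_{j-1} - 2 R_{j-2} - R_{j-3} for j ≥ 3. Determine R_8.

7

R_3 = -2·7 - 2·2 - 2 = -20
R_4 = -2·(-20) - 2·7 - 2 = 24
R_5 = -2·24 - 2·(-20) - 7 = -15
R_6 = -2·(-15) - 2·24 - (-20) = 2
R_7 = -2·2 - 2·(-15) - 24 = 2
R_8 = -2·2 - 2·2 - (-15) = 7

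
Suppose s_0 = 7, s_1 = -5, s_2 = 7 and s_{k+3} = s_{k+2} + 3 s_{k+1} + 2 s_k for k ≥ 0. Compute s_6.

112

s_3 = 7 + 3*(-5) + 2*7 = 6
s_4 = 6 + 3*7 + 2*(-5) = 17
s_5 = 17 + 3*6 + 2*7 = 49
s_6 = 49 + 3*17 + 2*6 = 112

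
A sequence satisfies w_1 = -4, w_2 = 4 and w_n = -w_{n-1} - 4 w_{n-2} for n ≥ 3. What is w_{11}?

w_3 = -4 - 4*(-4) = 12
w_4 = -12 - 4*4 = -28
w_5 = -(-28) - 4*12 = -20
w_6 = -(-20) - 4*(-28) = 132
w_7 = -132 - 4*(-20) = -52
w_8 = -(-52) - 4*132 = -476
w_9 = -(-476) - 4*(-52) = 684
w_{10} = -684 - 4*(-476) = 1220
w_{11} = -1220 - 4*684 = -3956

-3956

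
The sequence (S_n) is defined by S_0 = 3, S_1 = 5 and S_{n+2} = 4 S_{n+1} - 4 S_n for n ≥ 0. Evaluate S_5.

S_2 = 4·5 - 4·3 = 8
S_3 = 4·8 - 4·5 = 12
S_4 = 4·12 - 4·8 = 16
S_5 = 4·16 - 4·12 = 16

16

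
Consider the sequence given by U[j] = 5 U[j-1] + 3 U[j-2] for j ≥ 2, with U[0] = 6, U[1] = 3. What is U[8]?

U[2] = 5*3 + 3*6 = 33
U[3] = 5*33 + 3*3 = 174
U[4] = 5*174 + 3*33 = 969
U[5] = 5*969 + 3*174 = 5367
U[6] = 5*5367 + 3*969 = 29742
U[7] = 5*29742 + 3*5367 = 164811
U[8] = 5*164811 + 3*29742 = 913281

913281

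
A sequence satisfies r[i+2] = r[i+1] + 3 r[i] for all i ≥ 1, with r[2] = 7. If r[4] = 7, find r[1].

-7

Let r[1] = w.
r[3] = 7 + 3w
r[4] = 28 + 3w
So 28 + 3w = 7, giving w = -7.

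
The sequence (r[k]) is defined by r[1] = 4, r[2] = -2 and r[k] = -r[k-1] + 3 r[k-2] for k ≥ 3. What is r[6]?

r[3] = -(-2) + 3·4 = 14
r[4] = -14 + 3·(-2) = -20
r[5] = -(-20) + 3·14 = 62
r[6] = -62 + 3·(-20) = -122

-122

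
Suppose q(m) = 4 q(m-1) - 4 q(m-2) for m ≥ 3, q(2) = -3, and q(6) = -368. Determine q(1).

Let q(1) = y.
q(3) = -12 - 4y
q(4) = -36 - 16y
q(5) = -96 - 48y
q(6) = -240 - 128y
So -240 - 128y = -368, giving y = 1.

1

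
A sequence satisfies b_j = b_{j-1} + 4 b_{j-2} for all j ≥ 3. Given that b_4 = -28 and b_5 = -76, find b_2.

-4

Rearranging, b_{j-2} = (b_j - b_{j-1}) / 4.
b_3 = (-76 - (-28)) / 4 = -48/4 = -12
b_2 = (-28 - (-12)) / 4 = -16/4 = -4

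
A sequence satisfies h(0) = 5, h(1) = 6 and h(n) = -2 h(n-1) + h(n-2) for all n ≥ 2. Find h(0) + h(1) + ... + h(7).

h(2) = -2(6) + 5 = -7
h(3) = -2(-7) + 6 = 20
h(4) = -2(20) + (-7) = -47
h(5) = -2(-47) + 20 = 114
h(6) = -2(114) + (-47) = -275
h(7) = -2(-275) + 114 = 664
Sum = 5 + 6 + (-7) + 20 + (-47) + 114 + (-275) + 664 = 480

480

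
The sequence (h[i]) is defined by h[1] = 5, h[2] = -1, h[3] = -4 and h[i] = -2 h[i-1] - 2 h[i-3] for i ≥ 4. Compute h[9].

80

h[4] = -2*(-4) - 2*5 = -2
h[5] = -2*(-2) - 2*(-1) = 6
h[6] = -2*6 - 2*(-4) = -4
h[7] = -2*(-4) - 2*(-2) = 12
h[8] = -2*12 - 2*6 = -36
h[9] = -2*(-36) - 2*(-4) = 80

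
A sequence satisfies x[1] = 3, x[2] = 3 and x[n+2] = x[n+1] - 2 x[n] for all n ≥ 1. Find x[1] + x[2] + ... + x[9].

-33

x[3] = 3 - 2·3 = -3
x[4] = (-3) - 2·3 = -9
x[5] = (-9) - 2·(-3) = -3
x[6] = (-3) - 2·(-9) = 15
x[7] = 15 - 2·(-3) = 21
x[8] = 21 - 2·15 = -9
x[9] = (-9) - 2·21 = -51
Sum = 3 + 3 + (-3) + (-9) + (-3) + 15 + 21 + (-9) + (-51) = -33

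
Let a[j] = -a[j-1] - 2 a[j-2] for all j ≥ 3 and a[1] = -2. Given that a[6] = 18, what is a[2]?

-6

Let a[2] = y.
a[3] = 4 - y
a[4] = -4 - y
a[5] = -4 + 3y
a[6] = 12 - y
So 12 - y = 18, giving y = -6.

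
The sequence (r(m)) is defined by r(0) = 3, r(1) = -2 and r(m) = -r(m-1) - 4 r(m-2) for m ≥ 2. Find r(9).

r(2) = -(-2) - 4*3 = -10
r(3) = -(-10) - 4*(-2) = 18
r(4) = -18 - 4*(-10) = 22
r(5) = -22 - 4*18 = -94
r(6) = -(-94) - 4*22 = 6
r(7) = -6 - 4*(-94) = 370
r(8) = -370 - 4*6 = -394
r(9) = -(-394) - 4*370 = -1086

-1086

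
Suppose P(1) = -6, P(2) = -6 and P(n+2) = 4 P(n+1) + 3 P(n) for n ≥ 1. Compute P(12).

-40602426

P(3) = 4*(-6) + 3*(-6) = -42
P(4) = 4*(-42) + 3*(-6) = -186
P(5) = 4*(-186) + 3*(-42) = -870
P(6) = 4*(-870) + 3*(-186) = -4038
P(7) = 4*(-4038) + 3*(-870) = -18762
P(8) = 4*(-18762) + 3*(-4038) = -87162
P(9) = 4*(-87162) + 3*(-18762) = -404934
P(10) = 4*(-404934) + 3*(-87162) = -1881222
P(11) = 4*(-1881222) + 3*(-404934) = -8739690
P(12) = 4*(-8739690) + 3*(-1881222) = -40602426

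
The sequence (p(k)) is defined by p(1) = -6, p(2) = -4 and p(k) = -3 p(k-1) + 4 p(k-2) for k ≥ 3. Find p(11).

-419436

p(3) = -3·(-4) + 4·(-6) = -12
p(4) = -3·(-12) + 4·(-4) = 20
p(5) = -3·20 + 4·(-12) = -108
p(6) = -3·(-108) + 4·20 = 404
p(7) = -3·404 + 4·(-108) = -1644
p(8) = -3·(-1644) + 4·404 = 6548
p(9) = -3·6548 + 4·(-1644) = -26220
p(10) = -3·(-26220) + 4·6548 = 104852
p(11) = -3·104852 + 4·(-26220) = -419436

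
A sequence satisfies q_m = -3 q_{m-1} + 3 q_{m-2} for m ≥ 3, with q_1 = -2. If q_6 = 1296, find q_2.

Let q_2 = v.
q_3 = -6 - 3v
q_4 = 18 + 12v
q_5 = -72 - 45v
q_6 = 270 + 171v
So 270 + 171v = 1296, giving v = 6.

6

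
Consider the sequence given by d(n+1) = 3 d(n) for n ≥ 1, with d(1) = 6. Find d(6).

d(2) = 3(6) = 18
d(3) = 3(18) = 54
d(4) = 3(54) = 162
d(5) = 3(162) = 486
d(6) = 3(486) = 1458

1458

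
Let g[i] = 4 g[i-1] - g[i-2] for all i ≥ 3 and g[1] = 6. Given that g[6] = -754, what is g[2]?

-2

Let g[2] = z.
g[3] = -6 + 4z
g[4] = -24 + 15z
g[5] = -90 + 56z
g[6] = -336 + 209z
So -336 + 209z = -754, giving z = -2.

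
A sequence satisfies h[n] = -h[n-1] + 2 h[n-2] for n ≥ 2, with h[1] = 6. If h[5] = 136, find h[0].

-7

Let h[0] = v.
h[2] = -6 + 2v
h[3] = 18 - 2v
h[4] = -30 + 6v
h[5] = 66 - 10v
So 66 - 10v = 136, giving v = -7.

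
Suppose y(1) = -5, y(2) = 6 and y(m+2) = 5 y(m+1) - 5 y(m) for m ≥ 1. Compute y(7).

12875

y(3) = 5·6 - 5·(-5) = 55
y(4) = 5·55 - 5·6 = 245
y(5) = 5·245 - 5·55 = 950
y(6) = 5·950 - 5·245 = 3525
y(7) = 5·3525 - 5·950 = 12875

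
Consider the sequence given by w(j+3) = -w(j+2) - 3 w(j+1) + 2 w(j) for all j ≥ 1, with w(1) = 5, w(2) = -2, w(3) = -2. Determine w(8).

-32

w(4) = -(-2) - 3(-2) + 2(5) = 18
w(5) = -18 - 3(-2) + 2(-2) = -16
w(6) = -(-16) - 3(18) + 2(-2) = -42
w(7) = -(-42) - 3(-16) + 2(18) = 126
w(8) = -126 - 3(-42) + 2(-16) = -32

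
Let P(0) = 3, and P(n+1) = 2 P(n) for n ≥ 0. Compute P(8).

P(1) = 2(3) = 6
P(2) = 2(6) = 12
P(3) = 2(12) = 24
P(4) = 2(24) = 48
P(5) = 2(48) = 96
P(6) = 2(96) = 192
P(7) = 2(192) = 384
P(8) = 2(384) = 768

768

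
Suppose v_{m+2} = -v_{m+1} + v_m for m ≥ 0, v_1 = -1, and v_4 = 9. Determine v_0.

Let v_0 = x.
v_2 = 1 + x
v_3 = -2 - x
v_4 = 3 + 2x
So 3 + 2x = 9, giving x = 3.

3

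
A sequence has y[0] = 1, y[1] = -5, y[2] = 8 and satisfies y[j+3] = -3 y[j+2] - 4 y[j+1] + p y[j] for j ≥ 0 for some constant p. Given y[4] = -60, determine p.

y[3] = -4 + p
y[4] = -20 - 8p
So -20 - 8p = -60, giving p = 5.

5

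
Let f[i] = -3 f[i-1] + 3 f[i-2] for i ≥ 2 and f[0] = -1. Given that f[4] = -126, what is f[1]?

2

Let f[1] = x.
f[2] = -3 - 3x
f[3] = 9 + 12x
f[4] = -36 - 45x
So -36 - 45x = -126, giving x = 2.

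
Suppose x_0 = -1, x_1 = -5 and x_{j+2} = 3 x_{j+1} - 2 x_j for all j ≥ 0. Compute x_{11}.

-8189

x_2 = 3·(-5) - 2·(-1) = -13
x_3 = 3·(-13) - 2·(-5) = -29
x_4 = 3·(-29) - 2·(-13) = -61
x_5 = 3·(-61) - 2·(-29) = -125
x_6 = 3·(-125) - 2·(-61) = -253
x_7 = 3·(-253) - 2·(-125) = -509
x_8 = 3·(-509) - 2·(-253) = -1021
x_9 = 3·(-1021) - 2·(-509) = -2045
x_{10} = 3·(-2045) - 2·(-1021) = -4093
x_{11} = 3·(-4093) - 2·(-2045) = -8189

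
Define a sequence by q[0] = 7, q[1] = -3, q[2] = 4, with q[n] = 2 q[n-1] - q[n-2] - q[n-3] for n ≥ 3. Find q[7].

-11

q[3] = 2·4 - (-3) - 7 = 4
q[4] = 2·4 - 4 - (-3) = 7
q[5] = 2·7 - 4 - 4 = 6
q[6] = 2·6 - 7 - 4 = 1
q[7] = 2·1 - 6 - 7 = -11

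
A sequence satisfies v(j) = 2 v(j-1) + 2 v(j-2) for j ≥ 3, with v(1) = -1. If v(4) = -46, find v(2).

-7

Let v(2) = x.
v(3) = -2 + 2x
v(4) = -4 + 6x
So -4 + 6x = -46, giving x = -7.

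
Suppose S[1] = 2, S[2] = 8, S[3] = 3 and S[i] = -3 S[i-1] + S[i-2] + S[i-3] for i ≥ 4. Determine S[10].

S[4] = -3·3 + 8 + 2 = 1
S[5] = -3·1 + 3 + 8 = 8
S[6] = -3·8 + 1 + 3 = -20
S[7] = -3·(-20) + 8 + 1 = 69
S[8] = -3·69 + (-20) + 8 = -219
S[9] = -3·(-219) + 69 + (-20) = 706
S[10] = -3·706 + (-219) + 69 = -2268

-2268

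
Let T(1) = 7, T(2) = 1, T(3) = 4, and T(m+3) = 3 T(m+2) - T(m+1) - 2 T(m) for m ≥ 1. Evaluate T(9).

-692

T(4) = 3·4 - 1 - 2·7 = -3
T(5) = 3·(-3) - 4 - 2·1 = -15
T(6) = 3·(-15) - (-3) - 2·4 = -50
T(7) = 3·(-50) - (-15) - 2·(-3) = -129
T(8) = 3·(-129) - (-50) - 2·(-15) = -307
T(9) = 3·(-307) - (-129) - 2·(-50) = -692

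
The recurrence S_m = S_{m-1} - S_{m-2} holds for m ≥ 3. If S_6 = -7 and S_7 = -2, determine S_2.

5

Rearranging, S_{m-2} = -(S_m - S_{m-1}).
S_5 = -(-2 - (-7)) = -5
S_4 = -(-7 - (-5)) = 2
S_3 = -(-5 - 2) = 7
S_2 = -(2 - 7) = 5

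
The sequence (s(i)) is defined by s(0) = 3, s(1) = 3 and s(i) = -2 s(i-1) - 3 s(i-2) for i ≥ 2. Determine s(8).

s(2) = -2(3) - 3(3) = -15
s(3) = -2(-15) - 3(3) = 21
s(4) = -2(21) - 3(-15) = 3
s(5) = -2(3) - 3(21) = -69
s(6) = -2(-69) - 3(3) = 129
s(7) = -2(129) - 3(-69) = -51
s(8) = -2(-51) - 3(129) = -285

-285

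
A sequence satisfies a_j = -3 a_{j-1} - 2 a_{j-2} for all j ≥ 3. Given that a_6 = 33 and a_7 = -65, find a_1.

-2

Rearranging, a_{j-2} = (a_j + 3 a_{j-1}) / -2.
a_5 = (-65 + 3·33) / -2 = 34/-2 = -17
a_4 = (33 + 3·(-17)) / -2 = -18/-2 = 9
a_3 = (-17 + 3·9) / -2 = 10/-2 = -5
a_2 = (9 + 3·(-5)) / -2 = -6/-2 = 3
a_1 = (-5 + 3·3) / -2 = 4/-2 = -2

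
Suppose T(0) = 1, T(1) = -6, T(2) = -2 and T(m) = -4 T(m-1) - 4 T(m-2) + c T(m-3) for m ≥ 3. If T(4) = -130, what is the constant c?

1

T(3) = 32 + c
T(4) = -120 - 10c
So -120 - 10c = -130, giving c = 1.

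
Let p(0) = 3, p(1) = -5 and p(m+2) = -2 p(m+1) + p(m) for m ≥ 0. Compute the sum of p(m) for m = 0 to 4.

p(2) = -2*(-5) + 3 = 13
p(3) = -2*13 + (-5) = -31
p(4) = -2*(-31) + 13 = 75
Sum = 3 + (-5) + 13 + (-31) + 75 = 55

55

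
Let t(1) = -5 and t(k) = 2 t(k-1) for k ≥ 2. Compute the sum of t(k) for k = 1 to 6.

-315

t(2) = 2*(-5) = -10
t(3) = 2*(-10) = -20
t(4) = 2*(-20) = -40
t(5) = 2*(-40) = -80
t(6) = 2*(-80) = -160
Sum = (-5) + (-10) + (-20) + (-40) + (-80) + (-160) = -315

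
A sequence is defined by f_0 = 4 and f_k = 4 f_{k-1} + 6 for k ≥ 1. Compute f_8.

f_1 = 4·4 + 6 = 22
f_2 = 4·22 + 6 = 94
f_3 = 4·94 + 6 = 382
f_4 = 4·382 + 6 = 1534
f_5 = 4·1534 + 6 = 6142
f_6 = 4·6142 + 6 = 24574
f_7 = 4·24574 + 6 = 98302
f_8 = 4·98302 + 6 = 393214

393214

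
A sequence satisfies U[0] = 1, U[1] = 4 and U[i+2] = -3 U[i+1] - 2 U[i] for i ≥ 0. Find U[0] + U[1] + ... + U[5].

U[2] = -3(4) - 2(1) = -14
U[3] = -3(-14) - 2(4) = 34
U[4] = -3(34) - 2(-14) = -74
U[5] = -3(-74) - 2(34) = 154
Sum = 1 + 4 + (-14) + 34 + (-74) + 154 = 105

105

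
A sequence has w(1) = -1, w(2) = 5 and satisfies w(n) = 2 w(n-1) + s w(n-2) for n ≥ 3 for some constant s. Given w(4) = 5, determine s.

w(3) = 10 - s
w(4) = 20 + 3s
So 20 + 3s = 5, giving s = -5.

-5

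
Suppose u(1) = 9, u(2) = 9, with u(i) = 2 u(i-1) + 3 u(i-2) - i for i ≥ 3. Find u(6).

u(3) = 2(9) + 3(9) - 3 = 42
u(4) = 2(42) + 3(9) - 4 = 107
u(5) = 2(107) + 3(42) - 5 = 335
u(6) = 2(335) + 3(107) - 6 = 985

985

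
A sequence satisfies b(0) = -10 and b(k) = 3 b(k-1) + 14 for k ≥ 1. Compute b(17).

-387420496

The fixed point is 14/(1 - 3) = -7, so b(k) + 7 = 3(b(k-1) + 7).
Hence b(k) = -3·3^k - 7.
b(17) = -3·3^{17} - 7 = -3·129140163 - 7 = -387420496.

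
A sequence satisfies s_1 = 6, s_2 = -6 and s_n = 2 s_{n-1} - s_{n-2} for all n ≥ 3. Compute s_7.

-66

s_3 = 2·(-6) - 6 = -18
s_4 = 2·(-18) - (-6) = -30
s_5 = 2·(-30) - (-18) = -42
s_6 = 2·(-42) - (-30) = -54
s_7 = 2·(-54) - (-42) = -66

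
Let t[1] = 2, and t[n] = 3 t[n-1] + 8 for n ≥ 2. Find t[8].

t[2] = 3(2) + 8 = 14
t[3] = 3(14) + 8 = 50
t[4] = 3(50) + 8 = 158
t[5] = 3(158) + 8 = 482
t[6] = 3(482) + 8 = 1454
t[7] = 3(1454) + 8 = 4370
t[8] = 3(4370) + 8 = 13118

13118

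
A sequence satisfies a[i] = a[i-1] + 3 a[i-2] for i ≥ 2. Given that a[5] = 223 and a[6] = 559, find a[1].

Rearranging, a[i-2] = (a[i] - a[i-1]) / 3.
a[4] = (559 - 223) / 3 = 336/3 = 112
a[3] = (223 - 112) / 3 = 111/3 = 37
a[2] = (112 - 37) / 3 = 75/3 = 25
a[1] = (37 - 25) / 3 = 12/3 = 4

4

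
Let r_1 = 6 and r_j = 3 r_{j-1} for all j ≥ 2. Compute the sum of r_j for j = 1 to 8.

19680

r_2 = 3(6) = 18
r_3 = 3(18) = 54
r_4 = 3(54) = 162
r_5 = 3(162) = 486
r_6 = 3(486) = 1458
r_7 = 3(1458) = 4374
r_8 = 3(4374) = 13122
Sum = 6 + 18 + 54 + 162 + 486 + 1458 + 4374 + 13122 = 19680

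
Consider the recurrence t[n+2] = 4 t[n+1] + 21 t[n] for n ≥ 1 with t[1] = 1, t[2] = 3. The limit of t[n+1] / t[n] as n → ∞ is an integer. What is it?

7

The characteristic equation is r^2 - 4r - 21 = 0, which factors as (r - 7)(r + 3) = 0.
So the roots are 7 and -3. Since |7| > |-3| and the coefficient of 7^n is non-zero, the ratio tends to 7.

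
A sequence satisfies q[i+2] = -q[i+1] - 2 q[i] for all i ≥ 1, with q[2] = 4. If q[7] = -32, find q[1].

Let q[1] = x.
q[3] = -4 - 2x
q[4] = -4 + 2x
q[5] = 12 + 2x
q[6] = -4 - 6x
q[7] = -20 + 2x
So -20 + 2x = -32, giving x = -6.

-6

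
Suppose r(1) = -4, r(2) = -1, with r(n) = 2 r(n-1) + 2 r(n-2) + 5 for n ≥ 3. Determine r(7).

r(3) = 2·(-1) + 2·(-4) + 5 = -5
r(4) = 2·(-5) + 2·(-1) + 5 = -7
r(5) = 2·(-7) + 2·(-5) + 5 = -19
r(6) = 2·(-19) + 2·(-7) + 5 = -47
r(7) = 2·(-47) + 2·(-19) + 5 = -127

-127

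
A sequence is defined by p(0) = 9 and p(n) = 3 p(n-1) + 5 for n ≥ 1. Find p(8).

75449

p(1) = 3(9) + 5 = 32
p(2) = 3(32) + 5 = 101
p(3) = 3(101) + 5 = 308
p(4) = 3(308) + 5 = 929
p(5) = 3(929) + 5 = 2792
p(6) = 3(2792) + 5 = 8381
p(7) = 3(8381) + 5 = 25148
p(8) = 3(25148) + 5 = 75449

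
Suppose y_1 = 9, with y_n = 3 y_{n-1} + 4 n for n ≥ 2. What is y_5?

y_2 = 3*9 + 8 = 35
y_3 = 3*35 + 12 = 117
y_4 = 3*117 + 16 = 367
y_5 = 3*367 + 20 = 1121

1121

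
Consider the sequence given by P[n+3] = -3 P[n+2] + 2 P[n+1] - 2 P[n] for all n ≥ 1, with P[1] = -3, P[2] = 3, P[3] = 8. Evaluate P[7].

650

P[4] = -3·8 + 2·3 - 2·(-3) = -12
P[5] = -3·(-12) + 2·8 - 2·3 = 46
P[6] = -3·46 + 2·(-12) - 2·8 = -178
P[7] = -3·(-178) + 2·46 - 2·(-12) = 650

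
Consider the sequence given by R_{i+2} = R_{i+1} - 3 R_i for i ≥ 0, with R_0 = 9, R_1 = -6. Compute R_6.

-123

R_2 = (-6) - 3*9 = -33
R_3 = (-33) - 3*(-6) = -15
R_4 = (-15) - 3*(-33) = 84
R_5 = 84 - 3*(-15) = 129
R_6 = 129 - 3*84 = -123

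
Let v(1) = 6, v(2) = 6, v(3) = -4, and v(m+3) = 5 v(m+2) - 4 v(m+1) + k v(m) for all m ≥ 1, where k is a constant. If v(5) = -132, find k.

2

v(4) = -44 + 6k
v(5) = -204 + 36k
So -204 + 36k = -132, giving k = 2.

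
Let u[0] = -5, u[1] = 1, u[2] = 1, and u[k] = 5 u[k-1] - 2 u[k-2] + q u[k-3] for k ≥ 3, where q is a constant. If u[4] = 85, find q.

u[3] = 3 - 5q
u[4] = 13 - 24q
So 13 - 24q = 85, giving q = -3.

-3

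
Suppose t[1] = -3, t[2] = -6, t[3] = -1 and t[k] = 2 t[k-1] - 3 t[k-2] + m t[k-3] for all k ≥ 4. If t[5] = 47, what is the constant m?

-1

t[4] = 16 - 3m
t[5] = 35 - 12m
So 35 - 12m = 47, giving m = -1.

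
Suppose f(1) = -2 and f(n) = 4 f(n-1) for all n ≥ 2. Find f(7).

-8192

f(2) = 4*(-2) = -8
f(3) = 4*(-8) = -32
f(4) = 4*(-32) = -128
f(5) = 4*(-128) = -512
f(6) = 4*(-512) = -2048
f(7) = 4*(-2048) = -8192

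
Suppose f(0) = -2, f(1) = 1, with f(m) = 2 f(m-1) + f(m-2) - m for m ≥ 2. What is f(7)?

f(2) = 2·1 + (-2) - 2 = -2
f(3) = 2·(-2) + 1 - 3 = -6
f(4) = 2·(-6) + (-2) - 4 = -18
f(5) = 2·(-18) + (-6) - 5 = -47
f(6) = 2·(-47) + (-18) - 6 = -118
f(7) = 2·(-118) + (-47) - 7 = -290

-290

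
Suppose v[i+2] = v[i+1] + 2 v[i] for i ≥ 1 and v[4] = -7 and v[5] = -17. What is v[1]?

Rearranging, v[i-2] = (v[i] - v[i-1]) / 2.
v[3] = (-17 - (-7)) / 2 = -10/2 = -5
v[2] = (-7 - (-5)) / 2 = -2/2 = -1
v[1] = (-5 - (-1)) / 2 = -4/2 = -2

-2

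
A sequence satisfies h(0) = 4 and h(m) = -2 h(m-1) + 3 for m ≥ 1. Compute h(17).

The fixed point is 3/(1 + 2) = 1, so h(m) - 1 = -2(h(m-1) - 1).
Hence h(m) = 3·(-2)^m + 1.
h(17) = 3·(-2)^{17} + 1 = 3·-131072 + 1 = -393215.

-393215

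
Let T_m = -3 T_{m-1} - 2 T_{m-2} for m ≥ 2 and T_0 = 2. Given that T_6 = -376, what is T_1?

Let T_1 = w.
T_2 = -4 - 3w
T_3 = 12 + 7w
T_4 = -28 - 15w
T_5 = 60 + 31w
T_6 = -124 - 63w
So -124 - 63w = -376, giving w = 4.

4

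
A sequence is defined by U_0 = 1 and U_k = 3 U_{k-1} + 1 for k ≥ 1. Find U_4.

121

U_1 = 3·1 + 1 = 4
U_2 = 3·4 + 1 = 13
U_3 = 3·13 + 1 = 40
U_4 = 3·40 + 1 = 121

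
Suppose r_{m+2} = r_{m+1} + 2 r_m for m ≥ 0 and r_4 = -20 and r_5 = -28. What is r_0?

Rearranging, r_{m-2} = (r_m - r_{m-1}) / 2.
r_3 = (-28 - (-20)) / 2 = -8/2 = -4
r_2 = (-20 - (-4)) / 2 = -16/2 = -8
r_1 = (-4 - (-8)) / 2 = 4/2 = 2
r_0 = (-8 - 2) / 2 = -10/2 = -5

-5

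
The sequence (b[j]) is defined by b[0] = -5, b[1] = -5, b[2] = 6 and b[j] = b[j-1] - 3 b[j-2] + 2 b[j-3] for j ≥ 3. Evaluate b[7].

b[3] = 6 - 3*(-5) + 2*(-5) = 11
b[4] = 11 - 3*6 + 2*(-5) = -17
b[5] = (-17) - 3*11 + 2*6 = -38
b[6] = (-38) - 3*(-17) + 2*11 = 35
b[7] = 35 - 3*(-38) + 2*(-17) = 115

115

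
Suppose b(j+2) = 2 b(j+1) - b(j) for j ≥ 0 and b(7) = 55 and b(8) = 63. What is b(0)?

Rearranging, b(j-2) = -(b(j) - 2 b(j-1)).
b(6) = -(63 - 2(55)) = 47
b(5) = -(55 - 2(47)) = 39
b(4) = -(47 - 2(39)) = 31
b(3) = -(39 - 2(31)) = 23
b(2) = -(31 - 2(23)) = 15
b(1) = -(23 - 2(15)) = 7
b(0) = -(15 - 2(7)) = -1

-1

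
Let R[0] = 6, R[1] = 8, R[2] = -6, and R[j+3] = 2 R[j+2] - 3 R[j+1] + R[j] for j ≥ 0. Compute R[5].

R[3] = 2(-6) - 3(8) + 6 = -30
R[4] = 2(-30) - 3(-6) + 8 = -34
R[5] = 2(-34) - 3(-30) + (-6) = 16

16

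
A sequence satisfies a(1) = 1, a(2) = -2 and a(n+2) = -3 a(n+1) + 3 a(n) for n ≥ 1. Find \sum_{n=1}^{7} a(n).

a(3) = -3·(-2) + 3·1 = 9
a(4) = -3·9 + 3·(-2) = -33
a(5) = -3·(-33) + 3·9 = 126
a(6) = -3·126 + 3·(-33) = -477
a(7) = -3·(-477) + 3·126 = 1809
Sum = 1 + (-2) + 9 + (-33) + 126 + (-477) + 1809 = 1433

1433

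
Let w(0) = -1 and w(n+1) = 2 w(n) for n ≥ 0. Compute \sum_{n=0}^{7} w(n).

-255

w(1) = 2(-1) = -2
w(2) = 2(-2) = -4
w(3) = 2(-4) = -8
w(4) = 2(-8) = -16
w(5) = 2(-16) = -32
w(6) = 2(-32) = -64
w(7) = 2(-64) = -128
Sum = (-1) + (-2) + (-4) + (-8) + (-16) + (-32) + (-64) + (-128) = -255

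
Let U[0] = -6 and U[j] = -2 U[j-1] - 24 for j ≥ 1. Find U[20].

The fixed point is -24/(1 + 2) = -8, so U[j] + 8 = -2(U[j-1] + 8).
Hence U[j] = 2·(-2)^j - 8.
U[20] = 2·(-2)^{20} - 8 = 2·1048576 - 8 = 2097144.

2097144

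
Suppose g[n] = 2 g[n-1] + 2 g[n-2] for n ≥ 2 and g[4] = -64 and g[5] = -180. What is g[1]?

-7

Rearranging, g[n-2] = (g[n] - 2 g[n-1]) / 2.
g[3] = (-180 - 2·(-64)) / 2 = -52/2 = -26
g[2] = (-64 - 2·(-26)) / 2 = -12/2 = -6
g[1] = (-26 - 2·(-6)) / 2 = -14/2 = -7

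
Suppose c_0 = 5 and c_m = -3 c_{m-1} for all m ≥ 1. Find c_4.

405

c_1 = -3·5 = -15
c_2 = -3·(-15) = 45
c_3 = -3·45 = -135
c_4 = -3·(-135) = 405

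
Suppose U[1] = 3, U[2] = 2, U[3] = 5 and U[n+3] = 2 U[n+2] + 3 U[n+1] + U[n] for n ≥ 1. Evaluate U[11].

U[4] = 2(5) + 3(2) + 3 = 19
U[5] = 2(19) + 3(5) + 2 = 55
U[6] = 2(55) + 3(19) + 5 = 172
U[7] = 2(172) + 3(55) + 19 = 528
U[8] = 2(528) + 3(172) + 55 = 1627
U[9] = 2(1627) + 3(528) + 172 = 5010
U[10] = 2(5010) + 3(1627) + 528 = 15429
U[11] = 2(15429) + 3(5010) + 1627 = 47515

47515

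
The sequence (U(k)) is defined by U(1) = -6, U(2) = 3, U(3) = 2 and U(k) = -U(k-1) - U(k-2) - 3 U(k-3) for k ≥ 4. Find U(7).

-20

U(4) = -2 - 3 - 3(-6) = 13
U(5) = -13 - 2 - 3(3) = -24
U(6) = -(-24) - 13 - 3(2) = 5
U(7) = -5 - (-24) - 3(13) = -20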